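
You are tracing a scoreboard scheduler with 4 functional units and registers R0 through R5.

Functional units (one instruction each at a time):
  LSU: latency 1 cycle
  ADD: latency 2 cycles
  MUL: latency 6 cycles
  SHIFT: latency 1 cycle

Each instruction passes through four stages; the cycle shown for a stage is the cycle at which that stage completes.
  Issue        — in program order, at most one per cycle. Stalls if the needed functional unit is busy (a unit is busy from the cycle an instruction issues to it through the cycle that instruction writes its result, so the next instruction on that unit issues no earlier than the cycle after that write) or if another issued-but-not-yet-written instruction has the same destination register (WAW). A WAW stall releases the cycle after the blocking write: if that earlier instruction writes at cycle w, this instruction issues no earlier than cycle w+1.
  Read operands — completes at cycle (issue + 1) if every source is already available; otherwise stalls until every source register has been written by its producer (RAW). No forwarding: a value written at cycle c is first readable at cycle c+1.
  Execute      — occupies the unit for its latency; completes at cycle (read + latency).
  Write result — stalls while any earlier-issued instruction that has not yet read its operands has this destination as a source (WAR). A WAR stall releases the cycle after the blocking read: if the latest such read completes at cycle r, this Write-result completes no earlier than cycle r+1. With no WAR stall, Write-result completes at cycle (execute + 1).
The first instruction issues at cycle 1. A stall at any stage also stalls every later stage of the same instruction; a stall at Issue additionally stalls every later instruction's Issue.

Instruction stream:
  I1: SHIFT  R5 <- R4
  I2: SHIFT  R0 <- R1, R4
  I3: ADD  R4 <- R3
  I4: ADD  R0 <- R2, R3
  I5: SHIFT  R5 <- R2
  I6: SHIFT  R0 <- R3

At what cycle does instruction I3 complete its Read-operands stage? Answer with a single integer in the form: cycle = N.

[I1] 1/2/3/4
[I2] 5/6/7/8  (struct: SHIFT busy until I1 writes@4)
[I3] 6/7/9/10
[I4] 11/12/14/15  (struct: ADD busy until I3 writes@10)
[I5] 12/13/14/15
[I6] 16/17/18/19  (struct: SHIFT busy until I5 writes@15)

cycle = 7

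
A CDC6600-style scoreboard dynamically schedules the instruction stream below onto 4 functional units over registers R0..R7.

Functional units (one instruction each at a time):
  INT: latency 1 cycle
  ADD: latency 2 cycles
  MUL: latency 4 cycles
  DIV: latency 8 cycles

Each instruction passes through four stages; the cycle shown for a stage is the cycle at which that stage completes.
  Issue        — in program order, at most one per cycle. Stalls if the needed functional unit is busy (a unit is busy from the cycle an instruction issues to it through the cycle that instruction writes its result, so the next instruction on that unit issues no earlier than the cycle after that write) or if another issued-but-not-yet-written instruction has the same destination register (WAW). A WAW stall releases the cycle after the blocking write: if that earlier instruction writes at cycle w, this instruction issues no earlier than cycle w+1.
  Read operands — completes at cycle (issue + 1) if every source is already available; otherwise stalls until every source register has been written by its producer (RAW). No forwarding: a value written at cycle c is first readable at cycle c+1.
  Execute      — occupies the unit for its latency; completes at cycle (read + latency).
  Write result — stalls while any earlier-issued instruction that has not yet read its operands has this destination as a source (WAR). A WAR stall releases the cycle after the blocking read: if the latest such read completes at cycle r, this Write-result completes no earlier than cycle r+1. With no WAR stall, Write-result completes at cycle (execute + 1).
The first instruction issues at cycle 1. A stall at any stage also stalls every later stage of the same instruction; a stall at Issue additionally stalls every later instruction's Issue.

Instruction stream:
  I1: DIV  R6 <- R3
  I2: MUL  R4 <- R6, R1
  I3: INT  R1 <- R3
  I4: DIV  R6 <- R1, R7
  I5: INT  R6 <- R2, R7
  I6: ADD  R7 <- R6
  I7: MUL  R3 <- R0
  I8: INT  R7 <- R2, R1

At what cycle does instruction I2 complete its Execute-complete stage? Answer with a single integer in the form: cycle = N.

[1] issue I1 (DIV)
[2] I1 read-ops, issue I2 (MUL)
[3] issue I3 (INT)
[4] I3 read-ops
[5] I3 finished on INT
[10] I1 finished on DIV
[11] I1→R6
[12] I2 read-ops, issue I4 (DIV)
[13] I3→R1
[14] I4 read-ops
[16] I2 finished on MUL
[17] I2→R4
[22] I4 finished on DIV
[23] I4→R6
[24] issue I5 (INT)
[25] I5 read-ops, issue I6 (ADD)
[26] I5 finished on INT, issue I7 (MUL)
[27] I5→R6, I7 read-ops
[28] I6 read-ops
[30] I6 finished on ADD
[31] I6→R7, I7 finished on MUL
[32] I7→R3, issue I8 (INT)
[33] I8 read-ops
[34] I8 finished on INT
[35] I8→R7

cycle = 16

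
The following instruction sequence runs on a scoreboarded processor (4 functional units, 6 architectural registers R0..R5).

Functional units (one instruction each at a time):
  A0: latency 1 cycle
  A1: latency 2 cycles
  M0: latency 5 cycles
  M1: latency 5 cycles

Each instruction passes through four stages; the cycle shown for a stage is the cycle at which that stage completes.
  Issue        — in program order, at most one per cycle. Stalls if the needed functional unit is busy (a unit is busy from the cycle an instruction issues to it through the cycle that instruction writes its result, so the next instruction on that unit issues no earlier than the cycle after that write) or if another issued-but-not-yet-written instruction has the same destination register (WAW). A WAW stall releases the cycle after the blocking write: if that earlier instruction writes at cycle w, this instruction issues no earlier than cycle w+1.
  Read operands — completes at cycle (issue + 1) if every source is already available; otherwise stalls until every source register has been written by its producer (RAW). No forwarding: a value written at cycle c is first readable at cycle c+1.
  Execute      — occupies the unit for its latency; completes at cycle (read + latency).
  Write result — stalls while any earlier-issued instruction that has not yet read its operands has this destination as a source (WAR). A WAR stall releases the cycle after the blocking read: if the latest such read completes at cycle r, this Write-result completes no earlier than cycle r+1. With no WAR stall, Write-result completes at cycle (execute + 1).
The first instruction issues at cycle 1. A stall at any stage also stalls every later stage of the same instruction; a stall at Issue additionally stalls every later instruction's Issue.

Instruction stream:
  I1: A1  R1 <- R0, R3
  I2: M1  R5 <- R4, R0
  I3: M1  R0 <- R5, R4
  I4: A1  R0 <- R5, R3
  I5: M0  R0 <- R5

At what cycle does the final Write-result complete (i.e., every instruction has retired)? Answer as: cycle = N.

I1: IS=1 RO=2 EX=4 WR=5
I2: IS=2 RO=3 EX=8 WR=9
I3: IS=10 RO=11 EX=16 WR=17  [struct: M1 busy until I2 writes@9]
I4: IS=18 RO=19 EX=21 WR=22  [WAW R0: wait I3 write@17]
I5: IS=23 RO=24 EX=29 WR=30  [WAW R0: wait I4 write@22]

cycle = 30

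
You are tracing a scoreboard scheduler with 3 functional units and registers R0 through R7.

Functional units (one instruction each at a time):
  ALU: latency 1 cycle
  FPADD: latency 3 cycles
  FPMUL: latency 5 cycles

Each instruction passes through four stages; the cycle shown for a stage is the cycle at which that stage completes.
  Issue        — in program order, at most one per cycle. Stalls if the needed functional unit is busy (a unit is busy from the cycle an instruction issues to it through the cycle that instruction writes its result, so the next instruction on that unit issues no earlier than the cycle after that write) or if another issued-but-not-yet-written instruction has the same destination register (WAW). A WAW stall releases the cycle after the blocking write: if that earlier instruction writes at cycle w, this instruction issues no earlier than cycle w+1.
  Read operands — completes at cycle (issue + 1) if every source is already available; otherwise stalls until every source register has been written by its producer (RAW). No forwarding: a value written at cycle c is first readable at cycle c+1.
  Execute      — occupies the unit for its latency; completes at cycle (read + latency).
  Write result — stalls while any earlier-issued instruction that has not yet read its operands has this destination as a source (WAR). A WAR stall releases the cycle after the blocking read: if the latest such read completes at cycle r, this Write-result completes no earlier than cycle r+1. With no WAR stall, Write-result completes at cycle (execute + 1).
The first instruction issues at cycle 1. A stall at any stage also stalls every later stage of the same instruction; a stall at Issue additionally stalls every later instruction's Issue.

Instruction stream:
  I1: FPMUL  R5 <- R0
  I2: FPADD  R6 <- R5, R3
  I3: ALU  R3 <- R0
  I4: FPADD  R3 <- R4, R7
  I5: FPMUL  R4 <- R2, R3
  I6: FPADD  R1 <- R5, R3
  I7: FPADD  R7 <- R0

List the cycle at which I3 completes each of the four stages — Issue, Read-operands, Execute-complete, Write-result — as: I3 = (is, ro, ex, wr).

I3 = (3, 4, 5, 10)

[1] issue I1 (FPMUL)
[2] I1 read-ops | issue I2 (FPADD)
[3] issue I3 (ALU)
[4] I3 read-ops
[5] I3 finished on ALU
[7] I1 finished on FPMUL
[8] I1→R5
[9] I2 read-ops
[10] I3→R3
[12] I2 finished on FPADD
[13] I2→R6
[14] issue I4 (FPADD)
[15] I4 read-ops | issue I5 (FPMUL)
[18] I4 finished on FPADD
[19] I4→R3
[20] I5 read-ops | issue I6 (FPADD)
[21] I6 read-ops
[24] I6 finished on FPADD
[25] I5 finished on FPMUL | I6→R1
[26] I5→R4 | issue I7 (FPADD)
[27] I7 read-ops
[30] I7 finished on FPADD
[31] I7→R7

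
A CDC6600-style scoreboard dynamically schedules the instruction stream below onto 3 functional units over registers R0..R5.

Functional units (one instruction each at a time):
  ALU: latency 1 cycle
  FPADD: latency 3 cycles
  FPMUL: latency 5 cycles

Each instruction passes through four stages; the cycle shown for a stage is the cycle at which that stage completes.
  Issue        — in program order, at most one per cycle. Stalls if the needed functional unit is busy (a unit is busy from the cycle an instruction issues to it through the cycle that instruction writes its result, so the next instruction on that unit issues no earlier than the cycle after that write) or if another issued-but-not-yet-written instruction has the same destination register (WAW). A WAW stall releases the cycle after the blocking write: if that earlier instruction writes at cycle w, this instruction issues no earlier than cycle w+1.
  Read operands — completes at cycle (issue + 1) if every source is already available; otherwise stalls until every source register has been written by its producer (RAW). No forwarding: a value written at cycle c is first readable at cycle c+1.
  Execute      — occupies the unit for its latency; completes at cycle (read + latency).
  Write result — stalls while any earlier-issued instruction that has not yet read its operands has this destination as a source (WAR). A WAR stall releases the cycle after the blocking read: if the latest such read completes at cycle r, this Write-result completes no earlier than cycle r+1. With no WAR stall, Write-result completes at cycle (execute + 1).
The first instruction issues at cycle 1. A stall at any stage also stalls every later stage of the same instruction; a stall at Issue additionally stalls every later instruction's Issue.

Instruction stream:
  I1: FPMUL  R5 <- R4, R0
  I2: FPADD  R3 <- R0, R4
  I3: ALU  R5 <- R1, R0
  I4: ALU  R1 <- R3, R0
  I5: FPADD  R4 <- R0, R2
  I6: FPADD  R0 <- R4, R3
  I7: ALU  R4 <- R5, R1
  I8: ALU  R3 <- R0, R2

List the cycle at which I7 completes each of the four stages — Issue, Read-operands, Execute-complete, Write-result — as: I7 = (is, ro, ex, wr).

I7 = (21, 22, 23, 24)

I1  is:1  ro:2  ex:7  wr:8
I2  is:2  ro:3  ex:6  wr:7
I3  is:9  ro:10  ex:11  wr:12  — WAW R5: wait I1 write@8
I4  is:13  ro:14  ex:15  wr:16  — struct: ALU busy until I3 writes@12
I5  is:14  ro:15  ex:18  wr:19
I6  is:20  ro:21  ex:24  wr:25  — struct: FPADD busy until I5 writes@19
I7  is:21  ro:22  ex:23  wr:24
I8  is:25  ro:26  ex:27  wr:28  — struct: ALU busy until I7 writes@24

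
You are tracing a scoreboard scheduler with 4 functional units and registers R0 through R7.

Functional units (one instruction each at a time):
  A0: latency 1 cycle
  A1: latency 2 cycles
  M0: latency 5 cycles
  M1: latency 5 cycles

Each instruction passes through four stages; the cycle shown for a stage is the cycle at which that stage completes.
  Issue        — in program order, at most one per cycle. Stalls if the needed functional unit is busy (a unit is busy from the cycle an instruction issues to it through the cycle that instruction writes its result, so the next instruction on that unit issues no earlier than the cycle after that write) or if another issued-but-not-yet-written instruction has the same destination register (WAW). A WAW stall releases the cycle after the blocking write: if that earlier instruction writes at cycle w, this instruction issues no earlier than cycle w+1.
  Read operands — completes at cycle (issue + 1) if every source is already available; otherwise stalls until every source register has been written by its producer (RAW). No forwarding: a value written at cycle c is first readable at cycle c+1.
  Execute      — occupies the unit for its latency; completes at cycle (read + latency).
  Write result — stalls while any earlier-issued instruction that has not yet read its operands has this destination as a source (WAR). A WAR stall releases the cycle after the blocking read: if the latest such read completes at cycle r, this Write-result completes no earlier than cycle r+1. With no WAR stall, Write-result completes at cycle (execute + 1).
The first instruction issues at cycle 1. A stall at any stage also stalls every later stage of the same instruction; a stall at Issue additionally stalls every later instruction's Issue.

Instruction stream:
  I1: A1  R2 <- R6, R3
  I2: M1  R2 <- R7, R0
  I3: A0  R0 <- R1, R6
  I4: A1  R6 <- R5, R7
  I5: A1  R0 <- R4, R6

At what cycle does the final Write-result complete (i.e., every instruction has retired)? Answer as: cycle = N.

cycle = 17

[I1] 1/2/4/5
[I2] 6/7/12/13  (WAW R2: wait I1 write@5)
[I3] 7/8/9/10
[I4] 8/9/11/12
[I5] 13/14/16/17  (struct: A1 busy until I4 writes@12)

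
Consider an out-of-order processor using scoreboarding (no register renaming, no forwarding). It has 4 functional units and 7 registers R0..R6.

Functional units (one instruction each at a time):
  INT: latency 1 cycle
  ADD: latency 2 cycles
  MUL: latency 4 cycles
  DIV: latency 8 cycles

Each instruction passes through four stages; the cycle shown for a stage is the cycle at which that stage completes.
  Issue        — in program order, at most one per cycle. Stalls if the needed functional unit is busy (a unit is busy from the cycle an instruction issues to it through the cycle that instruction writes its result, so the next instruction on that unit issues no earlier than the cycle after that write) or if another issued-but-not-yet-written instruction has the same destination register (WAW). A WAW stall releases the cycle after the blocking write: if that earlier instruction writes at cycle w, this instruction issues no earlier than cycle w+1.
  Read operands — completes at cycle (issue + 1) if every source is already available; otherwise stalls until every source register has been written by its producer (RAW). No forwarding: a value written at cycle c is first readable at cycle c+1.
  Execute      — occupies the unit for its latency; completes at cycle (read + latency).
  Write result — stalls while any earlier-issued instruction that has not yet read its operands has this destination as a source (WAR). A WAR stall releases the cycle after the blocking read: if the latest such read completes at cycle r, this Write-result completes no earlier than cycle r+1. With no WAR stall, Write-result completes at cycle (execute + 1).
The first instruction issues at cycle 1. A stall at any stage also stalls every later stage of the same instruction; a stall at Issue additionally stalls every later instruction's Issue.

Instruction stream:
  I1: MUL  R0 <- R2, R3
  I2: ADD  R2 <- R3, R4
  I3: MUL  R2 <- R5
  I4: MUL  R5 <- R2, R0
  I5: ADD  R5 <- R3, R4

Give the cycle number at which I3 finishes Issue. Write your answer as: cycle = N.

[1] I1 dispatched to MUL
[2] I1 operands ready | I2 dispatched to ADD
[3] I2 operands ready
[5] I2 complete
[6] I1 complete | R2←I2
[7] R0←I1
[8] I3 dispatched to MUL
[9] I3 operands ready
[13] I3 complete
[14] R2←I3
[15] I4 dispatched to MUL
[16] I4 operands ready
[20] I4 complete
[21] R5←I4
[22] I5 dispatched to ADD
[23] I5 operands ready
[25] I5 complete
[26] R5←I5

cycle = 8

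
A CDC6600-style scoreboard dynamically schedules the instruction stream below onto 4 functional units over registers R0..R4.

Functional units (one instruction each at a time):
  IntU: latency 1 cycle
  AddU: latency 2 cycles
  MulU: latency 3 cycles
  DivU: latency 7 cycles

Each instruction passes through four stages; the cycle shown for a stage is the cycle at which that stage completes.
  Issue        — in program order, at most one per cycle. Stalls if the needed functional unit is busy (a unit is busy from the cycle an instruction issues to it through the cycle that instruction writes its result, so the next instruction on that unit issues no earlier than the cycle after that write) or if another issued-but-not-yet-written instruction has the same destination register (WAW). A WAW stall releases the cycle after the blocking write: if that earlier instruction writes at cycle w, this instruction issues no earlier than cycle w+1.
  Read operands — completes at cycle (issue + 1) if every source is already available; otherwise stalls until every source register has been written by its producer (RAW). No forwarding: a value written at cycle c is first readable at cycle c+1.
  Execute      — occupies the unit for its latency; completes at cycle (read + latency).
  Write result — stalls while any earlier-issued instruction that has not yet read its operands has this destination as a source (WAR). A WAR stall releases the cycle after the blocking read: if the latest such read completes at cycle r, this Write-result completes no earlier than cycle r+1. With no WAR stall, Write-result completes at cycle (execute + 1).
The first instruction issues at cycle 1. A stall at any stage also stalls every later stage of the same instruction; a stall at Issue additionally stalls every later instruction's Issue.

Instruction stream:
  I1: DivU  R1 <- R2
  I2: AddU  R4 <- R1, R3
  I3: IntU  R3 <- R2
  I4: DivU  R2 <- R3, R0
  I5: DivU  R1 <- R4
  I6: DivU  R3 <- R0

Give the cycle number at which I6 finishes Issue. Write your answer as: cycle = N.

cycle = 32

I1 -> (1, 2, 9, 10)
I2 -> (2, 11, 13, 14)  // RAW R1: wait I1 write@10
I3 -> (3, 4, 5, 12)  // WAR R3: wait I2 read@11
I4 -> (11, 13, 20, 21)  // struct: DivU busy until I1 writes@10, RAW R3: wait I3 write@12
I5 -> (22, 23, 30, 31)  // struct: DivU busy until I4 writes@21
I6 -> (32, 33, 40, 41)  // struct: DivU busy until I5 writes@31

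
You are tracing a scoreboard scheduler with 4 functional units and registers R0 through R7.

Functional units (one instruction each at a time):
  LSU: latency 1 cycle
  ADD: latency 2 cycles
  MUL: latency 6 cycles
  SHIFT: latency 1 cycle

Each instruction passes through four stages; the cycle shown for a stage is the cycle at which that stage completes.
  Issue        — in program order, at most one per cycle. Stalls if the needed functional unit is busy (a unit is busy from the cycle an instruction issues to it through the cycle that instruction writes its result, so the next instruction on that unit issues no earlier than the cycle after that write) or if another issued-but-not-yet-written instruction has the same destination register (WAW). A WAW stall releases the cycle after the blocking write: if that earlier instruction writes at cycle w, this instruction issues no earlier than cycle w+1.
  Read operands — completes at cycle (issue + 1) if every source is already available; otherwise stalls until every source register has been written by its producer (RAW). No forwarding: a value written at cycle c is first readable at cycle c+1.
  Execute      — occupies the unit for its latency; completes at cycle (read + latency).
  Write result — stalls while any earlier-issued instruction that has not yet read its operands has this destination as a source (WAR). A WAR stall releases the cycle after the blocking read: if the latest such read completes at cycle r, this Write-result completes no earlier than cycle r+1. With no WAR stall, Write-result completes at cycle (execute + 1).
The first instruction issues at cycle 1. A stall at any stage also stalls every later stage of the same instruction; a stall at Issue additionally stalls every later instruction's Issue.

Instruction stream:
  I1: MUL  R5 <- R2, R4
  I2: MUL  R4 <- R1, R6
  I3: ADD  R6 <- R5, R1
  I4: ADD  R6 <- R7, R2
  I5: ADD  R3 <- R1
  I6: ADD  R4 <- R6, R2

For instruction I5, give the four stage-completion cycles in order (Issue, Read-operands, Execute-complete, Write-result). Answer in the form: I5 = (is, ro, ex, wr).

c1: I1→MUL
c2: I1 RO
c8: I1 EX
c9: I1 WR R5
c10: I2→MUL
c11: I2 RO, I3→ADD
c12: I3 RO
c14: I3 EX
c15: I3 WR R6
c16: I4→ADD
c17: I2 EX, I4 RO
c18: I2 WR R4
c19: I4 EX
c20: I4 WR R6
c21: I5→ADD
c22: I5 RO
c24: I5 EX
c25: I5 WR R3
c26: I6→ADD
c27: I6 RO
c29: I6 EX
c30: I6 WR R4

I5 = (21, 22, 24, 25)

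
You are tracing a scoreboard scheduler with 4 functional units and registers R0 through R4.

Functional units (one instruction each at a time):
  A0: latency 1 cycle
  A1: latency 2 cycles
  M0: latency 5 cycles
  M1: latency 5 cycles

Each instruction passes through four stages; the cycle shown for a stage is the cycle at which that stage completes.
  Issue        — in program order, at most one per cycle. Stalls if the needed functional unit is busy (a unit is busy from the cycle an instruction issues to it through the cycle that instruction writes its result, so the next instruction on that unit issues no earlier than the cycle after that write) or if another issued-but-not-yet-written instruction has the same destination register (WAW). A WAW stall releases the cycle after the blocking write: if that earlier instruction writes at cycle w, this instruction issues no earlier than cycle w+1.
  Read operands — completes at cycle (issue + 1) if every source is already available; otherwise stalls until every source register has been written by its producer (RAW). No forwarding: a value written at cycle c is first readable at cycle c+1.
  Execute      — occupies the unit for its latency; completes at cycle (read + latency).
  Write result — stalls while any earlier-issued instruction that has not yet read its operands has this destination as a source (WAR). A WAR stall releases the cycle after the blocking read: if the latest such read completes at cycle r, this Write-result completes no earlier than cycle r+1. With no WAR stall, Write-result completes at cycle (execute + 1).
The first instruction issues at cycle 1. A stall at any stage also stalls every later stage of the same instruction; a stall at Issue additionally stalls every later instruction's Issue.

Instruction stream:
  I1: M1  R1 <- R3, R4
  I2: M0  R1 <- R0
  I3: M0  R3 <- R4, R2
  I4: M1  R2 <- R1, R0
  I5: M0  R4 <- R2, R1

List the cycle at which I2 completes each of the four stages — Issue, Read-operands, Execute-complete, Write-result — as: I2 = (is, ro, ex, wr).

I2 = (9, 10, 15, 16)

I1  is:1  ro:2  ex:7  wr:8
I2  is:9  ro:10  ex:15  wr:16  — WAW R1: wait I1 write@8
I3  is:17  ro:18  ex:23  wr:24  — struct: M0 busy until I2 writes@16
I4  is:18  ro:19  ex:24  wr:25
I5  is:25  ro:26  ex:31  wr:32  — struct: M0 busy until I3 writes@24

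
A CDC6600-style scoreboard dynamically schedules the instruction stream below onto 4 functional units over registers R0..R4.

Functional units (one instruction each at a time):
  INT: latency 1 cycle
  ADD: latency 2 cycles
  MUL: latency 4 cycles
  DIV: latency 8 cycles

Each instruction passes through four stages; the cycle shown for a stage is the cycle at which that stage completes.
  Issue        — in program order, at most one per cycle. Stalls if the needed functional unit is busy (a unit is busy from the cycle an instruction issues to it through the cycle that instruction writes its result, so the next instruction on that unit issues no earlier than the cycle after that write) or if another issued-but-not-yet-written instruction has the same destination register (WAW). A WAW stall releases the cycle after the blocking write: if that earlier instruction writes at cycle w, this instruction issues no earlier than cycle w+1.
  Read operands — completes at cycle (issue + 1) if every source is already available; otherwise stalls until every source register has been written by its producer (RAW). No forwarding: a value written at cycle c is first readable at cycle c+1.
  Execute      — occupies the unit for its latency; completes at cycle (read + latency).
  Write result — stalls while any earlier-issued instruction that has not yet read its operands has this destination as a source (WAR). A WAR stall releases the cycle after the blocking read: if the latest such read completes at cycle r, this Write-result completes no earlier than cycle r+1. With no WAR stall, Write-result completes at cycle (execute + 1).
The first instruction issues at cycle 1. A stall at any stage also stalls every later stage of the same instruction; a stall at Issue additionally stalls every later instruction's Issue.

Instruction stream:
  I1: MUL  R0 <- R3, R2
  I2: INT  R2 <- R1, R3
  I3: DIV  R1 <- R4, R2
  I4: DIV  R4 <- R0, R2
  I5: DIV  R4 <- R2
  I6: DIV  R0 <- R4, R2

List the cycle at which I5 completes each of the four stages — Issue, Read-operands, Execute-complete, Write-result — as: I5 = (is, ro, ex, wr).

I5 = (27, 28, 36, 37)

  I1 | 1 | 2 | 6 | 7
  I2 | 2 | 3 | 4 | 5
  I3 | 3 | 6 | 14 | 15   RAW R2: wait I2 write@5
  I4 | 16 | 17 | 25 | 26   struct: DIV busy until I3 writes@15
  I5 | 27 | 28 | 36 | 37   struct: DIV busy until I4 writes@26
  I6 | 38 | 39 | 47 | 48   struct: DIV busy until I5 writes@37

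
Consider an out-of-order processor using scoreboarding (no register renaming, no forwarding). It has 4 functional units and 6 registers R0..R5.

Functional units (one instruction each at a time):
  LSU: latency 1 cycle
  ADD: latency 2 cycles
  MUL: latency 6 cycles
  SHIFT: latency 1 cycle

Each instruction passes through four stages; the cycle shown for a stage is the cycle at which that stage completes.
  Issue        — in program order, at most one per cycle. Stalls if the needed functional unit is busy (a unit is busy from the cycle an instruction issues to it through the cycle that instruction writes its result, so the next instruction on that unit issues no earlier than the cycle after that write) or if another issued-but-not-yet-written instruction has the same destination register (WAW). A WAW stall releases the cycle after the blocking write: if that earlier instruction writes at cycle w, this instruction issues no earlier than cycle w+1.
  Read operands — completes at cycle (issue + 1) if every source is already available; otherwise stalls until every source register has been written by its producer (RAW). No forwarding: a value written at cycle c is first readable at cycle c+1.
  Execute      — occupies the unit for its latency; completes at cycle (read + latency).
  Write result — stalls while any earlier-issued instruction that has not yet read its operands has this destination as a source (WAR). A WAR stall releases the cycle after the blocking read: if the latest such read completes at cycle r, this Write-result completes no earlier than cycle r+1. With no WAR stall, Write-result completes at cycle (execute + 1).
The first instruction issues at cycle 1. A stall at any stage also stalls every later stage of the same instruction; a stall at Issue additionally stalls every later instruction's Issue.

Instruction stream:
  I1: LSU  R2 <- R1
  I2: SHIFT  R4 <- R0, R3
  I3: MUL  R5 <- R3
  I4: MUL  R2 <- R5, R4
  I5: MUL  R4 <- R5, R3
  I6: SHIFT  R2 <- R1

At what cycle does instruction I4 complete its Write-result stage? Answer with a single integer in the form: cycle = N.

cycle = 20

I1 -> (1, 2, 3, 4)
I2 -> (2, 3, 4, 5)
I3 -> (3, 4, 10, 11)
I4 -> (12, 13, 19, 20)  // struct: MUL busy until I3 writes@11
I5 -> (21, 22, 28, 29)  // struct: MUL busy until I4 writes@20
I6 -> (22, 23, 24, 25)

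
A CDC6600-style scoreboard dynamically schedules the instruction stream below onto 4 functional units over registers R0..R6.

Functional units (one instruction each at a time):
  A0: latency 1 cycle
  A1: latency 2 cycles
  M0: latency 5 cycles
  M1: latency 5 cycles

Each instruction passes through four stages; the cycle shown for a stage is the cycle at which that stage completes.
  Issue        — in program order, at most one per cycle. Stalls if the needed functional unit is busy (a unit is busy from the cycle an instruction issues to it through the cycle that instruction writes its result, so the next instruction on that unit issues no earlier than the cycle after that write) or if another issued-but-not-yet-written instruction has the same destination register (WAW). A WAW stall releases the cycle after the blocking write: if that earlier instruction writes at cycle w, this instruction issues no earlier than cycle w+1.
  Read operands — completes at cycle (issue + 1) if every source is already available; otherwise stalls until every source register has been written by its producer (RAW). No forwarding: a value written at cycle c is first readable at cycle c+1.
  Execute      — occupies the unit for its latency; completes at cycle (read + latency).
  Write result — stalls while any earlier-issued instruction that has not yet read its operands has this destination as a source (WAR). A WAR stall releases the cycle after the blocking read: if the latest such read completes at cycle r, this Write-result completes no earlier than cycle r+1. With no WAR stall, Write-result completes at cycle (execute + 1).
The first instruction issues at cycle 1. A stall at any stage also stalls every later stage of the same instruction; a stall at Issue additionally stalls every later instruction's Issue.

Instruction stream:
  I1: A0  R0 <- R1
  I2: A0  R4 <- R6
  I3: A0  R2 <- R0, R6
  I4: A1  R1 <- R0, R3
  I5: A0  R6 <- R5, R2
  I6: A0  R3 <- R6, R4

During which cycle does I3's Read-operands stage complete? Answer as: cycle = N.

t=1  I1 dispatched to A0
t=2  I1 operands ready
t=3  I1 complete
t=4  R0←I1
t=5  I2 dispatched to A0
t=6  I2 operands ready
t=7  I2 complete
t=8  R4←I2
t=9  I3 dispatched to A0
t=10  I3 operands ready · I4 dispatched to A1
t=11  I3 complete · I4 operands ready
t=12  R2←I3
t=13  I4 complete · I5 dispatched to A0
t=14  R1←I4 · I5 operands ready
t=15  I5 complete
t=16  R6←I5
t=17  I6 dispatched to A0
t=18  I6 operands ready
t=19  I6 complete
t=20  R3←I6

cycle = 10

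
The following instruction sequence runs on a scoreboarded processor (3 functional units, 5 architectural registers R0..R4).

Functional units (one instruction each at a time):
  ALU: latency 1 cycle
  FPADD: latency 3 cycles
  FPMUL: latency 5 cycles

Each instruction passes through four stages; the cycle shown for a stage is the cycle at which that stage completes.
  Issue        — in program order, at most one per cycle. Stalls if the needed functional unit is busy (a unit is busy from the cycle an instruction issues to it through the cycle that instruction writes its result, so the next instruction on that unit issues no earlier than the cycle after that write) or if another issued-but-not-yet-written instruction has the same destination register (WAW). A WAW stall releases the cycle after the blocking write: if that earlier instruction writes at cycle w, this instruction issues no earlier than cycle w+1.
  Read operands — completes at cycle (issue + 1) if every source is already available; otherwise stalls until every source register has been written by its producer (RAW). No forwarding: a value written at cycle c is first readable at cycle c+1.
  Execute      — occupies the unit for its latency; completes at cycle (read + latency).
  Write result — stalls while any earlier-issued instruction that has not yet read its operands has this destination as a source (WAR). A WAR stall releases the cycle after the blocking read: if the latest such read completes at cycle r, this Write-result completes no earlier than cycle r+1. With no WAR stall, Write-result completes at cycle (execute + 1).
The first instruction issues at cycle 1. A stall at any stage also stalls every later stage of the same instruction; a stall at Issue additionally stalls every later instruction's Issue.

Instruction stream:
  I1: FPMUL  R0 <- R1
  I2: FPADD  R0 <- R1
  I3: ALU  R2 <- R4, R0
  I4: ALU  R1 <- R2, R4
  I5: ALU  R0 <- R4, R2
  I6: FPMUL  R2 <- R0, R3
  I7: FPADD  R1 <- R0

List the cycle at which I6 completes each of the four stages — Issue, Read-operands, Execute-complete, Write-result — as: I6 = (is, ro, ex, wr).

I6 = (23, 26, 31, 32)

I1  is:1  ro:2  ex:7  wr:8
I2  is:9  ro:10  ex:13  wr:14  — WAW R0: wait I1 write@8
I3  is:10  ro:15  ex:16  wr:17  — RAW R0: wait I2 write@14
I4  is:18  ro:19  ex:20  wr:21  — struct: ALU busy until I3 writes@17
I5  is:22  ro:23  ex:24  wr:25  — struct: ALU busy until I4 writes@21
I6  is:23  ro:26  ex:31  wr:32  — RAW R0: wait I5 write@25
I7  is:24  ro:26  ex:29  wr:30  — RAW R0: wait I5 write@25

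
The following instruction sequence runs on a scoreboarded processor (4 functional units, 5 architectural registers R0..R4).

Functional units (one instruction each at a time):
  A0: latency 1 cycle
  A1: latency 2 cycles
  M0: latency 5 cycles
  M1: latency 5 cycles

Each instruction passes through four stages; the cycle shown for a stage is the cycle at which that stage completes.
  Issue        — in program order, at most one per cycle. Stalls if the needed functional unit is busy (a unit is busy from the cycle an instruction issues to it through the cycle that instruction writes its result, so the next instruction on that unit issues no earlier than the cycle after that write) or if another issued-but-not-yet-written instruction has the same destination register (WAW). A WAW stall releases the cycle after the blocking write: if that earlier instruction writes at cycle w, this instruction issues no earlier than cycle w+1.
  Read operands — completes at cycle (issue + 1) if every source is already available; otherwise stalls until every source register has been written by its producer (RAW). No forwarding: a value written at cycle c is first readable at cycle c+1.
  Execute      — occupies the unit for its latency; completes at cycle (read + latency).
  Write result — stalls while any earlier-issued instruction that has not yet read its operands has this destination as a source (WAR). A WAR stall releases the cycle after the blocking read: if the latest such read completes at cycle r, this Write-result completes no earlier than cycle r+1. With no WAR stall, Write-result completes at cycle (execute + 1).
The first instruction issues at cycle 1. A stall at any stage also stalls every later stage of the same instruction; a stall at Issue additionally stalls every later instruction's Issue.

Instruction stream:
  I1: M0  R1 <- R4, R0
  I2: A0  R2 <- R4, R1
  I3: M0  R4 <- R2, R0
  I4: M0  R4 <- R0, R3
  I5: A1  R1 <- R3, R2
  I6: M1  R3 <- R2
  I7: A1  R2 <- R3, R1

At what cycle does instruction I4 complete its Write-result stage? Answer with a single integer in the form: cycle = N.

cycle 1: I1 issues→M0
cycle 2: I1 reads, I2 issues→A0
cycle 7: I1 exec-done
cycle 8: I1 writes R1
cycle 9: I2 reads, I3 issues→M0
cycle 10: I2 exec-done
cycle 11: I2 writes R2
cycle 12: I3 reads
cycle 17: I3 exec-done
cycle 18: I3 writes R4
cycle 19: I4 issues→M0
cycle 20: I4 reads, I5 issues→A1
cycle 21: I5 reads, I6 issues→M1
cycle 22: I6 reads
cycle 23: I5 exec-done
cycle 24: I5 writes R1
cycle 25: I4 exec-done, I7 issues→A1
cycle 26: I4 writes R4
cycle 27: I6 exec-done
cycle 28: I6 writes R3
cycle 29: I7 reads
cycle 31: I7 exec-done
cycle 32: I7 writes R2

cycle = 26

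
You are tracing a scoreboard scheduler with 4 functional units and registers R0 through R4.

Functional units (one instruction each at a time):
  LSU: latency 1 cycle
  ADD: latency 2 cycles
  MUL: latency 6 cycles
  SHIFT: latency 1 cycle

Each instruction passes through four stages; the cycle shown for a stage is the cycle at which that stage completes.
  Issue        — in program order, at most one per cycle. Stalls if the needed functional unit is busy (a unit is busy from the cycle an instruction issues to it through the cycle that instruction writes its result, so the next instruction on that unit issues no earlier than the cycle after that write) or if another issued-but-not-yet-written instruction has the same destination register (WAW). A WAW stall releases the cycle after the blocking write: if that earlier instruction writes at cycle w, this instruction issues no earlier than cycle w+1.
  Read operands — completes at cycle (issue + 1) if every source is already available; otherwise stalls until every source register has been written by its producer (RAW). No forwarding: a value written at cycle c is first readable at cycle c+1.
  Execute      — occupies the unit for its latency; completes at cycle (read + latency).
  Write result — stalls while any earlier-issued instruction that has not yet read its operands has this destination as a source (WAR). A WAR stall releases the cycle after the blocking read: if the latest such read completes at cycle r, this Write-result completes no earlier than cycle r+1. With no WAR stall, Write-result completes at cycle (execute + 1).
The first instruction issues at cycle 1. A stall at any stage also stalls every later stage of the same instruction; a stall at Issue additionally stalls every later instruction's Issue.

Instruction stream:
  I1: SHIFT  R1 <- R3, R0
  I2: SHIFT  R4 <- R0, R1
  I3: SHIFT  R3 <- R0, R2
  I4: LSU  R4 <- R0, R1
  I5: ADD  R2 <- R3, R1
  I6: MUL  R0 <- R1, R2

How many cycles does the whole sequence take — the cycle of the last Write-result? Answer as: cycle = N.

cycle = 24

1) issue 1, read 2, done 3, write 4
2) issue 5, read 6, done 7, write 8  <struct: SHIFT busy until I1 writes@4>
3) issue 9, read 10, done 11, write 12  <struct: SHIFT busy until I2 writes@8>
4) issue 10, read 11, done 12, write 13
5) issue 11, read 13, done 15, write 16  <RAW R3: wait I3 write@12>
6) issue 12, read 17, done 23, write 24  <RAW R2: wait I5 write@16>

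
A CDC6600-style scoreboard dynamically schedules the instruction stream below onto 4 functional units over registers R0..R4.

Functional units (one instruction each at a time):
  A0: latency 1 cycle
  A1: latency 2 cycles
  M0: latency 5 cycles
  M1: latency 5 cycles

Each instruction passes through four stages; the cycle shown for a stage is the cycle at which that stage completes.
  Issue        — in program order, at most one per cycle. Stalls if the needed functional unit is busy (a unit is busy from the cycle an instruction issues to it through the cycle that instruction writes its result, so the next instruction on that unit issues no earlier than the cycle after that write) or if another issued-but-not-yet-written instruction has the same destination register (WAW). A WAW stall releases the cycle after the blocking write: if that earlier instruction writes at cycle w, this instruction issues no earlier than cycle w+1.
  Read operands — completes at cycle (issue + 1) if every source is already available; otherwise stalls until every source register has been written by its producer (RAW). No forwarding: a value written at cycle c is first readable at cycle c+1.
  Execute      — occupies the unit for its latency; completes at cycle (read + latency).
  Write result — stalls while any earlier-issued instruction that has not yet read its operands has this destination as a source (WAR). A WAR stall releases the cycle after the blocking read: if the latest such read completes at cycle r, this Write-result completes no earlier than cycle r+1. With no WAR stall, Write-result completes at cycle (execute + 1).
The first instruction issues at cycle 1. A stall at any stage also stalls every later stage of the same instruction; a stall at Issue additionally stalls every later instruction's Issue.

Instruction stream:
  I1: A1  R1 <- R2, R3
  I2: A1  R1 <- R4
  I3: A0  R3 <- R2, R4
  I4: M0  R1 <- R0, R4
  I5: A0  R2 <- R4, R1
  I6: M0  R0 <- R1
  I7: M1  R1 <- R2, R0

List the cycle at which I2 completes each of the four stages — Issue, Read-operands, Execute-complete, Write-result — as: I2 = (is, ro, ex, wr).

I2 = (6, 7, 9, 10)

[I1] 1/2/4/5
[I2] 6/7/9/10  (struct: A1 busy until I1 writes@5)
[I3] 7/8/9/10
[I4] 11/12/17/18  (WAW R1: wait I2 write@10)
[I5] 12/19/20/21  (RAW R1: wait I4 write@18)
[I6] 19/20/25/26  (struct: M0 busy until I4 writes@18)
[I7] 20/27/32/33  (RAW R0: wait I6 write@26)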